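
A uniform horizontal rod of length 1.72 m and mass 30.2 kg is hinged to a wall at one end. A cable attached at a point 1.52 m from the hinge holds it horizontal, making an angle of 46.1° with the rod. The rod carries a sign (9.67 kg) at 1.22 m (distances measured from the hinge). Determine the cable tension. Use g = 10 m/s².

Taking torques about the hinge:
Beam weight: 30.2 × 10 = 302 N down at 0.86 m → arm 0.86 m, τ = 302 × 0.86 = 259.7 N·m clockwise.
Sign: 9.67 × 10 = 96.7 N down at 1.22 m → arm 1.22 m, τ = 96.7 × 1.22 = 118 N·m clockwise.
Total clockwise load moment = 377.7 N·m.
The cable tension T acts at 1.52 m; only its component perpendicular to the rod, T sinθ, produces torque. sin 46.1° = 0.7206.
Στ = 0 ⇒ T × 1.52 × 0.7206 = 377.7 ⇒ T = 377.7 / 1.095 = 345 N.

T ≈ 345 N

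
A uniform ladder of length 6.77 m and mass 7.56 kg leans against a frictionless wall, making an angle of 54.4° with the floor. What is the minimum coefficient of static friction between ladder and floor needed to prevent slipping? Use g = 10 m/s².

μ_min ≈ 0.358

Take moments about the foot of the ladder.
Ladder weight 7.56×10 = 75.6 N acts at 3.385 m along the ladder; its horizontal arm is 3.385·cos54.4° = 1.97 m → τ = 148.9 N·m clockwise.
Wall normal N acts horizontally at the top; its moment arm is the height L sinθ = 6.77·sin54.4° = 5.505 m, counterclockwise.
Balancing moments: N × 5.505 = 148.9, giving N = 27.05 N.
ΣFx = 0 ⇒ f = N_wall = 27.05 N. ΣFy = 0 ⇒ N_floor = 75.6 N.
μ_min = f / N_floor = 27.05 / 75.6 = 0.358.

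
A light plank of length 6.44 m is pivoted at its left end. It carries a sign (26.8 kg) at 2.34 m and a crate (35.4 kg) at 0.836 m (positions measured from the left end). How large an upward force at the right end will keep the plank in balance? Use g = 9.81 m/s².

Sum moments about the left end (the unknown pivot reaction has zero arm there).
Sign: 26.8 × 9.81 = 262.9 N down at 2.34 m → arm 2.34 m, τ = 262.9 × 2.34 = 615.2 N·m clockwise.
Crate: 35.4 × 9.81 = 347.3 N down at 0.836 m → arm 0.836 m, τ = 347.3 × 0.836 = 290.3 N·m clockwise.
Net moment of the loads = 905.5 N·m clockwise.
The upward force F acts at the right end, arm 6.44 m, giving F × 6.44 counterclockwise.
For rotational equilibrium, F × 6.44 = 905.5, so F = 905.5 / 6.44 = 141 N.

F ≈ 141 N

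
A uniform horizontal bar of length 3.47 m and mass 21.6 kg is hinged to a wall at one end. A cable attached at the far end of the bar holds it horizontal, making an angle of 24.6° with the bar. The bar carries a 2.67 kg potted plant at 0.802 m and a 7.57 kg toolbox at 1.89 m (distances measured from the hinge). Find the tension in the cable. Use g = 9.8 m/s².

T ≈ 366 N

Sum moments about the hinge (the unknown hinge reaction has zero arm there).
Beam weight: 21.6 × 9.8 = 211.7 N down at 1.735 m → arm 1.735 m, τ = 211.7 × 1.735 = 367.3 N·m clockwise.
Potted plant: 2.67 × 9.8 = 26.17 N down at 0.802 m → arm 0.802 m, τ = 26.17 × 0.802 = 20.99 N·m clockwise.
Toolbox: 7.57 × 9.8 = 74.19 N down at 1.89 m → arm 1.89 m, τ = 74.19 × 1.89 = 140.2 N·m clockwise.
Total clockwise load moment = 528.5 N·m.
The cable tension T acts at 3.47 m; only its component perpendicular to the bar, T sinθ, produces torque. sin 24.6° = 0.4163.
For rotational equilibrium, T × 3.47 × 0.4163 = 528.5, so T = 528.5 / 1.445 = 366 N.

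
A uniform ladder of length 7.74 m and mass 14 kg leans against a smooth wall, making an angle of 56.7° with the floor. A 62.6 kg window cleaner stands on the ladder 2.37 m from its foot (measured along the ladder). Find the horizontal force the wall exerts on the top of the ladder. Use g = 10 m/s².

N_wall ≈ 172 N

Take moments about the foot of the ladder.
Ladder weight 14×10 = 140 N acts at 3.87 m along the ladder; its horizontal arm is 3.87·cos56.7° = 2.125 m → τ = 297.5 N·m clockwise.
Window cleaner: 62.6×10 = 626 N at 2.37 m → arm 1.301 m → τ = 814.4 N·m clockwise.
Wall normal N acts horizontally at the top; its moment arm is the height L sinθ = 7.74·sin56.7° = 6.469 m, counterclockwise.
Balancing moments: N × 6.469 = 1112, giving N = 172 N.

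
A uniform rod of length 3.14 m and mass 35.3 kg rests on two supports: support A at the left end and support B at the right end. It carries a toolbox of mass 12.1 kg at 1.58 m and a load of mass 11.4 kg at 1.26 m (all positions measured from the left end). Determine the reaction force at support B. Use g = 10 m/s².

R_B ≈ 283 N

Sum moments about support A (its reaction then has zero moment arm).
Beam weight: 35.3 × 10 = 353 N down at 1.57 m → arm 1.57 m, τ = 353 × 1.57 = 554.2 N·m clockwise.
Toolbox: 12.1 × 10 = 121 N down at 1.58 m → arm 1.58 m, τ = 121 × 1.58 = 191.2 N·m clockwise.
Load: 11.4 × 10 = 114 N down at 1.26 m → arm 1.26 m, τ = 114 × 1.26 = 143.6 N·m clockwise.
Net load moment about support A = 889 N·m clockwise.
Reaction R at support B is upward at 3.14 m, arm 3.14 m → moment R × 3.14 counterclockwise.
For rotational equilibrium, R × 3.14 = 889, so R = 283 N.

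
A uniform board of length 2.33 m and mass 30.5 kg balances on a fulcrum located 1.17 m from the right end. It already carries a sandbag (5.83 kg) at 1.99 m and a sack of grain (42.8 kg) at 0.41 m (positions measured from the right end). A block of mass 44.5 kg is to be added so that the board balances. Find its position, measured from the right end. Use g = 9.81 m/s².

Sum moments about the fulcrum (at 1.17 m from the right end) (the support reaction has zero arm there).
Beam weight: 30.5 × 9.81 = 299.2 N down at 1.165 m → arm 0.005 m, τ = 299.2 × 0.005 = 1.496 N·m clockwise.
Sandbag: 5.83 × 9.81 = 57.19 N down at 1.99 m → arm 0.82 m, τ = 57.19 × 0.82 = 46.9 N·m counterclockwise.
Sack of grain: 42.8 × 9.81 = 419.9 N down at 0.41 m → arm 0.76 m, τ = 419.9 × 0.76 = 319.1 N·m clockwise.
Net moment of existing loads = 273.7 N·m clockwise.
The block weighs 44.5 × 9.81 = 436.5 N and must supply an equal counterclockwise moment, so its lever arm about the fulcrum is 273.7 / 436.5 = 0.627 m.
That puts it at 1.17 + 0.627 = 1.8 m from the right end.

x ≈ 1.8 m from the right end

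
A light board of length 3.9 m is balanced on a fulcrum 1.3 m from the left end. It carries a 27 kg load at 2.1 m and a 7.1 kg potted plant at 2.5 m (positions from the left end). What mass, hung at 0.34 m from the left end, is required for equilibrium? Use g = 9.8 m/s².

m ≈ 31.4 kg

Take moments about the fulcrum (at 1.3 m from the left end).
Load: 27 × 9.8 = 264.6 N down at 2.1 m → arm 0.8 m, τ = 264.6 × 0.8 = 211.7 N·m clockwise.
Potted plant: 7.1 × 9.8 = 69.58 N down at 2.5 m → arm 1.2 m, τ = 69.58 × 1.2 = 83.5 N·m clockwise.
Net moment of known loads = 295.2 N·m clockwise.
An unknown mass m at 0.34 m has arm 0.96 m; its moment is m·g·0.96 counterclockwise.
For rotational equilibrium, m × 9.8 × 0.96 = 295.2, so m = 295.2 / (9.8 × 0.96) = 31.4 kg.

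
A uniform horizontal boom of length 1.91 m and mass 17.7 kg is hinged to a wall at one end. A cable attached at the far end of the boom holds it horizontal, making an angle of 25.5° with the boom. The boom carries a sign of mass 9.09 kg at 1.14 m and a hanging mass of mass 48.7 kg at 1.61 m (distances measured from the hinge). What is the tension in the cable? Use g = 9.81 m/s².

T ≈ 1260 N

About the hinge:
Beam weight: 17.7 × 9.81 = 173.6 N down at 0.955 m → arm 0.955 m, τ = 173.6 × 0.955 = 165.8 N·m clockwise.
Sign: 9.09 × 9.81 = 89.17 N down at 1.14 m → arm 1.14 m, τ = 89.17 × 1.14 = 101.7 N·m clockwise.
Hanging mass: 48.7 × 9.81 = 477.7 N down at 1.61 m → arm 1.61 m, τ = 477.7 × 1.61 = 769.1 N·m clockwise.
Total clockwise load moment = 1037 N·m.
The cable tension T acts at 1.91 m; only its component perpendicular to the boom, T sinθ, produces torque. sin 25.5° = 0.4305.
For rotational equilibrium, T × 1.91 × 0.4305 = 1037, so T = 1037 / 0.8223 = 1260 N.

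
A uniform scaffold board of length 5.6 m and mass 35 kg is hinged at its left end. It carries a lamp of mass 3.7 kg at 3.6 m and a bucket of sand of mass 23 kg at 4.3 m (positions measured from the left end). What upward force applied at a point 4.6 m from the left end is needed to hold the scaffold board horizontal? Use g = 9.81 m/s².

F ≈ 448 N

Choose the left end as the axis so the unknown pivot reaction has zero arm there.
Beam weight: 35 × 9.81 = 343.4 N down at 2.8 m → arm 2.8 m, τ = 343.4 × 2.8 = 961.5 N·m clockwise.
Lamp: 3.7 × 9.81 = 36.3 N down at 3.6 m → arm 3.6 m, τ = 36.3 × 3.6 = 130.7 N·m clockwise.
Bucket of sand: 23 × 9.81 = 225.6 N down at 4.3 m → arm 4.3 m, τ = 225.6 × 4.3 = 970.1 N·m clockwise.
Net moment of the loads = 2062 N·m clockwise.
The upward force F acts at a point 4.6 m from the left end, arm 4.6 m, giving F × 4.6 counterclockwise.
Balancing moments: F × 4.6 = 2062, giving F = 2062 / 4.6 = 448 N.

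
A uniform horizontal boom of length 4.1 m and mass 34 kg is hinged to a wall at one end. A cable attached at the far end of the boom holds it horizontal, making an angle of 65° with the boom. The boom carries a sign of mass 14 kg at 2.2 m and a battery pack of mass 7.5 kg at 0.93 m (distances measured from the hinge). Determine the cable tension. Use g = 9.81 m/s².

T ≈ 284 N

Taking torques about the hinge:
Beam weight: 34 × 9.81 = 333.5 N down at 2.05 m → arm 2.05 m, τ = 333.5 × 2.05 = 683.7 N·m clockwise.
Sign: 14 × 9.81 = 137.3 N down at 2.2 m → arm 2.2 m, τ = 137.3 × 2.2 = 302.1 N·m clockwise.
Battery pack: 7.5 × 9.81 = 73.58 N down at 0.93 m → arm 0.93 m, τ = 73.58 × 0.93 = 68.43 N·m clockwise.
Total clockwise load moment = 1054 N·m.
The cable tension T acts at 4.1 m; only its component perpendicular to the boom, T sinθ, produces torque. sin 65° = 0.9063.
Balancing moments: T × 4.1 × 0.9063 = 1054, giving T = 1054 / 3.716 = 284 N.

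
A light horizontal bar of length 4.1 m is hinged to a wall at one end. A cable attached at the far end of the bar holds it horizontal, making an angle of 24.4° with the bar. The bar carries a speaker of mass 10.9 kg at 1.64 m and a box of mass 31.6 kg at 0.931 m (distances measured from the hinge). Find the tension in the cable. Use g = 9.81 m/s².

T ≈ 274 N

Choose the hinge as the axis so the unknown hinge reaction has zero arm there.
Speaker: 10.9 × 9.81 = 106.9 N down at 1.64 m → arm 1.64 m, τ = 106.9 × 1.64 = 175.3 N·m clockwise.
Box: 31.6 × 9.81 = 310 N down at 0.931 m → arm 0.931 m, τ = 310 × 0.931 = 288.6 N·m clockwise.
Total clockwise load moment = 463.9 N·m.
The cable tension T acts at 4.1 m; only its component perpendicular to the bar, T sinθ, produces torque. sin 24.4° = 0.4131.
For rotational equilibrium, T × 4.1 × 0.4131 = 463.9, so T = 463.9 / 1.694 = 274 N.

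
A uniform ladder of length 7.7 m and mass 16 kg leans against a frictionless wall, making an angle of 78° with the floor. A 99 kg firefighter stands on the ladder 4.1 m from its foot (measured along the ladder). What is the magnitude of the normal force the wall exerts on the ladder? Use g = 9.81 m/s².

N_wall ≈ 127 N

Taking torques about the foot of the ladder:
Ladder weight 16×9.81 = 157 N acts at 3.85 m along the ladder; its horizontal arm is 3.85·cos78° = 0.8005 m → τ = 125.7 N·m clockwise.
Firefighter: 99×9.81 = 971.2 N at 4.1 m → arm 0.8524 m → τ = 827.9 N·m clockwise.
Wall normal N acts horizontally at the top; its moment arm is the height L sinθ = 7.7·sin78° = 7.532 m, counterclockwise.
Setting net torque to zero: N × 7.532 = 953.6 → N = 127 N.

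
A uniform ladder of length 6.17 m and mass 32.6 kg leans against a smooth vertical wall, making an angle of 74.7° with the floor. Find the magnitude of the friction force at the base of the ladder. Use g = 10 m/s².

Take moments about the foot of the ladder.
Ladder weight 32.6×10 = 326 N acts at 3.085 m along the ladder; its horizontal arm is 3.085·cos74.7° = 0.814 m → τ = 265.4 N·m clockwise.
Wall normal N acts horizontally at the top; its moment arm is the height L sinθ = 6.17·sin74.7° = 5.951 m, counterclockwise.
Setting net torque to zero: N × 5.951 = 265.4 → N = 44.6 N.
ΣFx = 0: friction at the foot balances the wall's push, so f = N_wall = 44.6 N.

f ≈ 44.6 N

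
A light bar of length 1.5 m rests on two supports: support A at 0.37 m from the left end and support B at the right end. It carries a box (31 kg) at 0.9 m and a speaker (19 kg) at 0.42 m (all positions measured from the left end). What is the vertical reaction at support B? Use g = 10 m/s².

R_B ≈ 154 N

Take moments about support A.
Box: 31 × 10 = 310 N down at 0.9 m → arm 0.53 m, τ = 310 × 0.53 = 164.3 N·m clockwise.
Speaker: 19 × 10 = 190 N down at 0.42 m → arm 0.05 m, τ = 190 × 0.05 = 9.5 N·m clockwise.
Net load moment about support A = 173.8 N·m clockwise.
Reaction R at support B is upward at 1.5 m, arm 1.13 m → moment R × 1.13 counterclockwise.
For rotational equilibrium, R × 1.13 = 173.8, so R = 154 N.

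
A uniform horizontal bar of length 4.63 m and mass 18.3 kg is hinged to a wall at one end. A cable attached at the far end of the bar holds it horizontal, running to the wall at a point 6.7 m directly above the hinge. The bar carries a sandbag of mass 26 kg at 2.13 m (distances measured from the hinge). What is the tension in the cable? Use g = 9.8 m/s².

About the hinge:
Beam weight: 18.3 × 9.8 = 179.3 N down at 2.315 m → arm 2.315 m, τ = 179.3 × 2.315 = 415.1 N·m clockwise.
Sandbag: 26 × 9.8 = 254.8 N down at 2.13 m → arm 2.13 m, τ = 254.8 × 2.13 = 542.7 N·m clockwise.
Total clockwise load moment = 957.8 N·m.
The cable tension T acts at 4.63 m; only its component perpendicular to the bar, T sinθ, produces torque. sinθ = h/√(h²+d²) = 6.7/√(6.7²+4.63²) = 0.8227.
Στ = 0 ⇒ T × 4.63 × 0.8227 = 957.8 ⇒ T = 957.8 / 3.809 = 251 N.

T ≈ 251 N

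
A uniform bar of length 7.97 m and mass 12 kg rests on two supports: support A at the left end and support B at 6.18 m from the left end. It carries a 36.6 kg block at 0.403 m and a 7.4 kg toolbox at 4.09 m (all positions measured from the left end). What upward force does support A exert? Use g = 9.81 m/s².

About support B:
Beam weight: 12 × 9.81 = 117.7 N down at 3.985 m → arm 2.195 m, τ = 117.7 × 2.195 = 258.4 N·m counterclockwise.
Block: 36.6 × 9.81 = 359 N down at 0.403 m → arm 5.777 m, τ = 359 × 5.777 = 2074 N·m counterclockwise.
Toolbox: 7.4 × 9.81 = 72.59 N down at 4.09 m → arm 2.09 m, τ = 72.59 × 2.09 = 151.7 N·m counterclockwise.
Net load moment about support B = 2484 N·m counterclockwise.
Reaction R at support A is upward at 0 m, arm 6.18 m → moment R × 6.18 clockwise.
Setting net torque to zero: R × 6.18 = 2484 → R = 402 N.

R_A ≈ 402 N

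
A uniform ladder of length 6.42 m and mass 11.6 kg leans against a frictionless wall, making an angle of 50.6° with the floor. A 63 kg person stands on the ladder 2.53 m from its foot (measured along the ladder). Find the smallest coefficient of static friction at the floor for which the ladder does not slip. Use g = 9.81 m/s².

μ_min ≈ 0.337

Choose the foot of the ladder as the axis so the floor normal and friction both act there and drop out.
Ladder weight 11.6×9.81 = 113.8 N acts at 3.21 m along the ladder; its horizontal arm is 3.21·cos50.6° = 2.037 m → τ = 231.8 N·m clockwise.
Person: 63×9.81 = 618 N at 2.53 m → arm 1.606 m → τ = 992.5 N·m clockwise.
Wall normal N acts horizontally at the top; its moment arm is the height L sinθ = 6.42·sin50.6° = 4.961 m, counterclockwise.
For rotational equilibrium, N × 4.961 = 1224, so N = 246.7 N.
ΣFx = 0 ⇒ f = N_wall = 246.7 N. ΣFy = 0 ⇒ N_floor = 731.8 N.
μ_min = f / N_floor = 246.7 / 731.8 = 0.337.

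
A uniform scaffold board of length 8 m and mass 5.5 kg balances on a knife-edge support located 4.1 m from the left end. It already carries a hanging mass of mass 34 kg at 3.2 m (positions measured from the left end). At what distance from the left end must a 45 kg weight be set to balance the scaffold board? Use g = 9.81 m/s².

About the knife-edge support (at 4.1 m from the left end):
Beam weight: 5.5 × 9.81 = 53.96 N down at 4 m → arm 0.1 m, τ = 53.96 × 0.1 = 5.396 N·m counterclockwise.
Hanging mass: 34 × 9.81 = 333.5 N down at 3.2 m → arm 0.9 m, τ = 333.5 × 0.9 = 300.2 N·m counterclockwise.
Net moment of existing loads = 305.6 N·m counterclockwise.
The weight weighs 45 × 9.81 = 441.5 N and must supply an equal clockwise moment, so its lever arm about the knife-edge support is 305.6 / 441.5 = 0.692 m.
That puts it at 4.1 + 0.692 = 4.79 m from the left end.

x ≈ 4.79 m from the left end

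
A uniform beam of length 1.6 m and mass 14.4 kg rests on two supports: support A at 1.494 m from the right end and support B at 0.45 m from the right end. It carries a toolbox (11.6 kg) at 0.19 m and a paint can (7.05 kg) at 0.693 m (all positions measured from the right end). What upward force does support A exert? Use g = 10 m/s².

About support B:
Beam weight: 14.4 × 10 = 144 N down at 0.8 m → arm 0.35 m, τ = 144 × 0.35 = 50.4 N·m counterclockwise.
Toolbox: 11.6 × 10 = 116 N down at 0.19 m → arm 0.26 m, τ = 116 × 0.26 = 30.16 N·m clockwise.
Paint can: 7.05 × 10 = 70.5 N down at 0.693 m → arm 0.243 m, τ = 70.5 × 0.243 = 17.13 N·m counterclockwise.
Net load moment about support B = 37.37 N·m counterclockwise.
Reaction R at support A is upward at 1.494 m, arm 1.044 m → moment R × 1.044 clockwise.
Balancing moments: R × 1.044 = 37.37, giving R = 35.8 N.

R_A ≈ 35.8 N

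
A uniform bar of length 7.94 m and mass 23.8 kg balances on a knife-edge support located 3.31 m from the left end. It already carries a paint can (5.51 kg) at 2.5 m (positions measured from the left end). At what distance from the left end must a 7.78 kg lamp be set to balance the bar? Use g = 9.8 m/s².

x ≈ 1.86 m from the left end

Taking torques about the knife-edge support (at 3.31 m from the left end):
Beam weight: 23.8 × 9.8 = 233.2 N down at 3.97 m → arm 0.66 m, τ = 233.2 × 0.66 = 153.9 N·m clockwise.
Paint can: 5.51 × 9.8 = 54 N down at 2.5 m → arm 0.81 m, τ = 54 × 0.81 = 43.74 N·m counterclockwise.
Net moment of existing loads = 110.2 N·m clockwise.
The lamp weighs 7.78 × 9.8 = 76.24 N and must supply an equal counterclockwise moment, so its lever arm about the knife-edge support is 110.2 / 76.24 = 1.45 m.
That puts it at 3.31 − 1.45 = 1.86 m from the left end.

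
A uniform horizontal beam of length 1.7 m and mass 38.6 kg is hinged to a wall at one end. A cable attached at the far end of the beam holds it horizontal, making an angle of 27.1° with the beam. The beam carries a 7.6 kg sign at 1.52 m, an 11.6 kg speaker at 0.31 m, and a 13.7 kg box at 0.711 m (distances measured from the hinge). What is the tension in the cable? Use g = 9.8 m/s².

Taking torques about the hinge:
Beam weight: 38.6 × 9.8 = 378.3 N down at 0.85 m → arm 0.85 m, τ = 378.3 × 0.85 = 321.6 N·m clockwise.
Sign: 7.6 × 9.8 = 74.48 N down at 1.52 m → arm 1.52 m, τ = 74.48 × 1.52 = 113.2 N·m clockwise.
Speaker: 11.6 × 9.8 = 113.7 N down at 0.31 m → arm 0.31 m, τ = 113.7 × 0.31 = 35.25 N·m clockwise.
Box: 13.7 × 9.8 = 134.3 N down at 0.711 m → arm 0.711 m, τ = 134.3 × 0.711 = 95.49 N·m clockwise.
Total clockwise load moment = 565.5 N·m.
The cable tension T acts at 1.7 m; only its component perpendicular to the beam, T sinθ, produces torque. sin 27.1° = 0.4555.
For rotational equilibrium, T × 1.7 × 0.4555 = 565.5, so T = 565.5 / 0.7743 = 730 N.

T ≈ 730 N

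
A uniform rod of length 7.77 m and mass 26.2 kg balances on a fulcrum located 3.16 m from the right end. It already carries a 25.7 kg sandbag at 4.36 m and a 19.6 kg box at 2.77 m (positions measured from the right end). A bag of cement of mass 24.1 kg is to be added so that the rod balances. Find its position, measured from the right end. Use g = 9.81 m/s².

x ≈ 1.41 m from the right end

Take moments about the fulcrum (at 3.16 m from the right end).
Beam weight: 26.2 × 9.81 = 257 N down at 3.885 m → arm 0.725 m, τ = 257 × 0.725 = 186.3 N·m counterclockwise.
Sandbag: 25.7 × 9.81 = 252.1 N down at 4.36 m → arm 1.2 m, τ = 252.1 × 1.2 = 302.5 N·m counterclockwise.
Box: 19.6 × 9.81 = 192.3 N down at 2.77 m → arm 0.39 m, τ = 192.3 × 0.39 = 75 N·m clockwise.
Net moment of existing loads = 413.8 N·m counterclockwise.
The bag of cement weighs 24.1 × 9.81 = 236.4 N and must supply an equal clockwise moment, so its lever arm about the fulcrum is 413.8 / 236.4 = 1.75 m.
That puts it at 3.16 − 1.75 = 1.41 m from the right end.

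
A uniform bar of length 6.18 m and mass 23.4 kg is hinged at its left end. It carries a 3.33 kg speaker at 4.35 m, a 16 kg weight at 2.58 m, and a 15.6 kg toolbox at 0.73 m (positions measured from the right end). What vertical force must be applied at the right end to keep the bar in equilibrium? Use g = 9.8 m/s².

F ≈ 350 N

Take moments about the left end.
Beam weight: 23.4 × 9.8 = 229.3 N down at 3.09 m → arm 3.09 m, τ = 229.3 × 3.09 = 708.5 N·m clockwise.
Speaker: 3.33 × 9.8 = 32.63 N down at 4.35 m → arm 1.83 m, τ = 32.63 × 1.83 = 59.71 N·m clockwise.
Weight: 16 × 9.8 = 156.8 N down at 2.58 m → arm 3.6 m, τ = 156.8 × 3.6 = 564.5 N·m clockwise.
Toolbox: 15.6 × 9.8 = 152.9 N down at 0.73 m → arm 5.45 m, τ = 152.9 × 5.45 = 833.3 N·m clockwise.
Net moment of the loads = 2166 N·m clockwise.
The upward force F acts at the right end, arm 6.18 m, giving F × 6.18 counterclockwise.
Στ = 0 ⇒ F × 6.18 = 2166 ⇒ F = 2166 / 6.18 = 350 N.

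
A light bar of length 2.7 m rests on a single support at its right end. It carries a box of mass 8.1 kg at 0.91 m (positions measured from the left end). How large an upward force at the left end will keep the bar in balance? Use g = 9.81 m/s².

F ≈ 52.7 N

Taking torques about the right end:
Box: 8.1 × 9.81 = 79.46 N down at 0.91 m → arm 1.79 m, τ = 79.46 × 1.79 = 142.2 N·m counterclockwise.
Net moment of the loads = 142.2 N·m counterclockwise.
The upward force F acts at the left end, arm 2.7 m, giving F × 2.7 clockwise.
Balancing moments: F × 2.7 = 142.2, giving F = 142.2 / 2.7 = 52.7 N.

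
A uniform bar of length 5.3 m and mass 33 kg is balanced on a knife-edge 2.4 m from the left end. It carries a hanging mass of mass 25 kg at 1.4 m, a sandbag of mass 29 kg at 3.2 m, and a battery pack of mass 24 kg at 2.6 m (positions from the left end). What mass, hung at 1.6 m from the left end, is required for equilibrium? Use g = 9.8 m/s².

m ≈ 14.1 kg

Take moments about the knife-edge (at 2.4 m from the left end).
Beam weight: 33 × 9.8 = 323.4 N down at 2.65 m → arm 0.25 m, τ = 323.4 × 0.25 = 80.85 N·m clockwise.
Hanging mass: 25 × 9.8 = 245 N down at 1.4 m → arm 1 m, τ = 245 × 1 = 245 N·m counterclockwise.
Sandbag: 29 × 9.8 = 284.2 N down at 3.2 m → arm 0.8 m, τ = 284.2 × 0.8 = 227.4 N·m clockwise.
Battery pack: 24 × 9.8 = 235.2 N down at 2.6 m → arm 0.2 m, τ = 235.2 × 0.2 = 47.04 N·m clockwise.
Net moment of known loads = 110.3 N·m clockwise.
An unknown mass m at 1.6 m has arm 0.8 m; its moment is m·g·0.8 counterclockwise.
Balancing moments: m × 9.8 × 0.8 = 110.3, giving m = 110.3 / (9.8 × 0.8) = 14.1 kg.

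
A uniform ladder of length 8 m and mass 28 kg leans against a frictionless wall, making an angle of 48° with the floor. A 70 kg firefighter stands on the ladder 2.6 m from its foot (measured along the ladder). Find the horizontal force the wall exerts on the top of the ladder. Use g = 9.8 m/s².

Taking torques about the foot of the ladder:
Ladder weight 28×9.8 = 274.4 N acts at 4 m along the ladder; its horizontal arm is 4·cos48° = 2.677 m → τ = 734.6 N·m clockwise.
Firefighter: 70×9.8 = 686 N at 2.6 m → arm 1.74 m → τ = 1194 N·m clockwise.
Wall normal N acts horizontally at the top; its moment arm is the height L sinθ = 8·sin48° = 5.945 m, counterclockwise.
Setting net torque to zero: N × 5.945 = 1929 → N = 324 N.

N_wall ≈ 324 N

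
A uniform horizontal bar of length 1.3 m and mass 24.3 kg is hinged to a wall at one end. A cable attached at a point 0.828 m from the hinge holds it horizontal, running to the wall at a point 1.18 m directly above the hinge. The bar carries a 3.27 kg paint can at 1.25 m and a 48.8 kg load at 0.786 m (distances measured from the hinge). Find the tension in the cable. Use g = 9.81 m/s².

Sum moments about the hinge (the unknown hinge reaction has zero arm there).
Beam weight: 24.3 × 9.81 = 238.4 N down at 0.65 m → arm 0.65 m, τ = 238.4 × 0.65 = 155 N·m clockwise.
Paint can: 3.27 × 9.81 = 32.08 N down at 1.25 m → arm 1.25 m, τ = 32.08 × 1.25 = 40.1 N·m clockwise.
Load: 48.8 × 9.81 = 478.7 N down at 0.786 m → arm 0.786 m, τ = 478.7 × 0.786 = 376.3 N·m clockwise.
Total clockwise load moment = 571.4 N·m.
The cable tension T acts at 0.828 m; only its component perpendicular to the bar, T sinθ, produces torque. sinθ = h/√(h²+d²) = 1.18/√(1.18²+0.828²) = 0.8186.
Στ = 0 ⇒ T × 0.828 × 0.8186 = 571.4 ⇒ T = 571.4 / 0.6778 = 843 N.

T ≈ 843 N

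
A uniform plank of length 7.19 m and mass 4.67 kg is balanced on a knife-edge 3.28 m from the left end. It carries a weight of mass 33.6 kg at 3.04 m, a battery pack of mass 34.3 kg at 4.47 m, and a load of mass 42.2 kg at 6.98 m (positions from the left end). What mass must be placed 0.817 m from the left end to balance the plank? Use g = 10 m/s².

m ≈ 77.3 kg

Sum moments about the knife-edge (at 3.28 m from the left end) (the support reaction has zero arm there).
Beam weight: 4.67 × 10 = 46.7 N down at 3.595 m → arm 0.315 m, τ = 46.7 × 0.315 = 14.71 N·m clockwise.
Weight: 33.6 × 10 = 336 N down at 3.04 m → arm 0.24 m, τ = 336 × 0.24 = 80.64 N·m counterclockwise.
Battery pack: 34.3 × 10 = 343 N down at 4.47 m → arm 1.19 m, τ = 343 × 1.19 = 408.2 N·m clockwise.
Load: 42.2 × 10 = 422 N down at 6.98 m → arm 3.7 m, τ = 422 × 3.7 = 1561 N·m clockwise.
Net moment of known loads = 1903 N·m clockwise.
An unknown mass m at 0.817 m has arm 2.463 m; its moment is m·g·2.463 counterclockwise.
Balancing moments: m × 10 × 2.463 = 1903, giving m = 1903 / (10 × 2.463) = 77.3 kg.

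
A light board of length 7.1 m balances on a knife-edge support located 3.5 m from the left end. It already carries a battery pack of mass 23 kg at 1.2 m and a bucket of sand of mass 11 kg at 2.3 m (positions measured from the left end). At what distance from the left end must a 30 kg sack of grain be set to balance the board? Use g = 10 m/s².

x ≈ 5.7 m from the left end

Choose the knife-edge support (at 3.5 m from the left end) as the axis so the support reaction has zero arm there.
Battery pack: 23 × 10 = 230 N down at 1.2 m → arm 2.3 m, τ = 230 × 2.3 = 529 N·m counterclockwise.
Bucket of sand: 11 × 10 = 110 N down at 2.3 m → arm 1.2 m, τ = 110 × 1.2 = 132 N·m counterclockwise.
Net moment of existing loads = 661 N·m counterclockwise.
The sack of grain weighs 30 × 10 = 300 N and must supply an equal clockwise moment, so its lever arm about the knife-edge support is 661 / 300 = 2.2 m.
That puts it at 3.5 + 2.2 = 5.7 m from the left end.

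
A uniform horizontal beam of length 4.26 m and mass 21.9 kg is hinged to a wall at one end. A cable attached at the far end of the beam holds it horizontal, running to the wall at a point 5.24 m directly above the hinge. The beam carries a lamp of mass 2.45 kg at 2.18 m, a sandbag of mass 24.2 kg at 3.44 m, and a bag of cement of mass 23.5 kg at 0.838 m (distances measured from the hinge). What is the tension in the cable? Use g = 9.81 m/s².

T ≈ 460 N

Taking torques about the hinge:
Beam weight: 21.9 × 9.81 = 214.8 N down at 2.13 m → arm 2.13 m, τ = 214.8 × 2.13 = 457.5 N·m clockwise.
Lamp: 2.45 × 9.81 = 24.03 N down at 2.18 m → arm 2.18 m, τ = 24.03 × 2.18 = 52.39 N·m clockwise.
Sandbag: 24.2 × 9.81 = 237.4 N down at 3.44 m → arm 3.44 m, τ = 237.4 × 3.44 = 816.7 N·m clockwise.
Bag of cement: 23.5 × 9.81 = 230.5 N down at 0.838 m → arm 0.838 m, τ = 230.5 × 0.838 = 193.2 N·m clockwise.
Total clockwise load moment = 1520 N·m.
The cable tension T acts at 4.26 m; only its component perpendicular to the beam, T sinθ, produces torque. sinθ = h/√(h²+d²) = 5.24/√(5.24²+4.26²) = 0.7759.
Balancing moments: T × 4.26 × 0.7759 = 1520, giving T = 1520 / 3.305 = 460 N.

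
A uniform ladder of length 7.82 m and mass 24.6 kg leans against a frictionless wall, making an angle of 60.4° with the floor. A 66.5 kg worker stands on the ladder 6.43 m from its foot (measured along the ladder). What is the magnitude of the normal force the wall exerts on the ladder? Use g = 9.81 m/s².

Choose the foot of the ladder as the axis so the floor normal and friction both act there and drop out.
Ladder weight 24.6×9.81 = 241.3 N acts at 3.91 m along the ladder; its horizontal arm is 3.91·cos60.4° = 1.931 m → τ = 466 N·m clockwise.
Worker: 66.5×9.81 = 652.4 N at 6.43 m → arm 3.176 m → τ = 2072 N·m clockwise.
Wall normal N acts horizontally at the top; its moment arm is the height L sinθ = 7.82·sin60.4° = 6.799 m, counterclockwise.
Balancing moments: N × 6.799 = 2538, giving N = 373 N.

N_wall ≈ 373 N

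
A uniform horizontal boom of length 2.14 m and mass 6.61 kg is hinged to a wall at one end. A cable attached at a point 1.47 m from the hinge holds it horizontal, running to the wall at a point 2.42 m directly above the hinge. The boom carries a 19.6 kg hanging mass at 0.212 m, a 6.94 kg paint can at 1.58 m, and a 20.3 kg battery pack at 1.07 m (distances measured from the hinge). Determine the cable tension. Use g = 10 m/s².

T ≈ 350 N

Take moments about the hinge.
Beam weight: 6.61 × 10 = 66.1 N down at 1.07 m → arm 1.07 m, τ = 66.1 × 1.07 = 70.73 N·m clockwise.
Hanging mass: 19.6 × 10 = 196 N down at 0.212 m → arm 0.212 m, τ = 196 × 0.212 = 41.55 N·m clockwise.
Paint can: 6.94 × 10 = 69.4 N down at 1.58 m → arm 1.58 m, τ = 69.4 × 1.58 = 109.7 N·m clockwise.
Battery pack: 20.3 × 10 = 203 N down at 1.07 m → arm 1.07 m, τ = 203 × 1.07 = 217.2 N·m clockwise.
Total clockwise load moment = 439.2 N·m.
The cable tension T acts at 1.47 m; only its component perpendicular to the boom, T sinθ, produces torque. sinθ = h/√(h²+d²) = 2.42/√(2.42²+1.47²) = 0.8547.
For rotational equilibrium, T × 1.47 × 0.8547 = 439.2, so T = 439.2 / 1.256 = 350 N.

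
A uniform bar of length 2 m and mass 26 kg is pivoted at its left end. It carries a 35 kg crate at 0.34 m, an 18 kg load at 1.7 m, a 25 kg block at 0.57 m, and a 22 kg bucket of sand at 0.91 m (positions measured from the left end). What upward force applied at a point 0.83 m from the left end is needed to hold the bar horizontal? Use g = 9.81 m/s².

F ≈ 1210 N

About the left end:
Beam weight: 26 × 9.81 = 255.1 N down at 1 m → arm 1 m, τ = 255.1 × 1 = 255.1 N·m clockwise.
Crate: 35 × 9.81 = 343.4 N down at 0.34 m → arm 0.34 m, τ = 343.4 × 0.34 = 116.8 N·m clockwise.
Load: 18 × 9.81 = 176.6 N down at 1.7 m → arm 1.7 m, τ = 176.6 × 1.7 = 300.2 N·m clockwise.
Block: 25 × 9.81 = 245.2 N down at 0.57 m → arm 0.57 m, τ = 245.2 × 0.57 = 139.8 N·m clockwise.
Bucket of sand: 22 × 9.81 = 215.8 N down at 0.91 m → arm 0.91 m, τ = 215.8 × 0.91 = 196.4 N·m clockwise.
Net moment of the loads = 1008 N·m clockwise.
The upward force F acts at a point 0.83 m from the left end, arm 0.83 m, giving F × 0.83 counterclockwise.
Setting net torque to zero: F × 0.83 = 1008 → F = 1008 / 0.83 = 1210 N.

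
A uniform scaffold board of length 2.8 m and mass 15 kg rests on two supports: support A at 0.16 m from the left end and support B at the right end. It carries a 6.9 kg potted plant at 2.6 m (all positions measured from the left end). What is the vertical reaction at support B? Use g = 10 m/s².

Choose support A as the axis so its reaction then has zero moment arm.
Beam weight: 15 × 10 = 150 N down at 1.4 m → arm 1.24 m, τ = 150 × 1.24 = 186 N·m clockwise.
Potted plant: 6.9 × 10 = 69 N down at 2.6 m → arm 2.44 m, τ = 69 × 2.44 = 168.4 N·m clockwise.
Net load moment about support A = 354.4 N·m clockwise.
Reaction R at support B is upward at 2.8 m, arm 2.64 m → moment R × 2.64 counterclockwise.
Setting net torque to zero: R × 2.64 = 354.4 → R = 134 N.

R_B ≈ 134 N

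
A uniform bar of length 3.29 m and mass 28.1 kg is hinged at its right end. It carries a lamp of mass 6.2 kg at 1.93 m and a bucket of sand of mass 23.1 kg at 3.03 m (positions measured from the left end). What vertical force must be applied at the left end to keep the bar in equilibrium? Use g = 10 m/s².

Sum moments about the right end (the unknown pivot reaction has zero arm there).
Beam weight: 28.1 × 10 = 281 N down at 1.645 m → arm 1.645 m, τ = 281 × 1.645 = 462.2 N·m counterclockwise.
Lamp: 6.2 × 10 = 62 N down at 1.93 m → arm 1.36 m, τ = 62 × 1.36 = 84.32 N·m counterclockwise.
Bucket of sand: 23.1 × 10 = 231 N down at 3.03 m → arm 0.26 m, τ = 231 × 0.26 = 60.06 N·m counterclockwise.
Net moment of the loads = 606.6 N·m counterclockwise.
The upward force F acts at the left end, arm 3.29 m, giving F × 3.29 clockwise.
Setting net torque to zero: F × 3.29 = 606.6 → F = 606.6 / 3.29 = 184 N.

F ≈ 184 N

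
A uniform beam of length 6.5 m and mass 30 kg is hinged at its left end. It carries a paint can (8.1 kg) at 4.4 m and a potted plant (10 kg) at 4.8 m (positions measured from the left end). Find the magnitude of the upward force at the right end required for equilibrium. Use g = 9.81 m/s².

Choose the left end as the axis so the unknown pivot reaction has zero arm there.
Beam weight: 30 × 9.81 = 294.3 N down at 3.25 m → arm 3.25 m, τ = 294.3 × 3.25 = 956.5 N·m clockwise.
Paint can: 8.1 × 9.81 = 79.46 N down at 4.4 m → arm 4.4 m, τ = 79.46 × 4.4 = 349.6 N·m clockwise.
Potted plant: 10 × 9.81 = 98.1 N down at 4.8 m → arm 4.8 m, τ = 98.1 × 4.8 = 470.9 N·m clockwise.
Net moment of the loads = 1777 N·m clockwise.
The upward force F acts at the right end, arm 6.5 m, giving F × 6.5 counterclockwise.
For rotational equilibrium, F × 6.5 = 1777, so F = 1777 / 6.5 = 273 N.

F ≈ 273 N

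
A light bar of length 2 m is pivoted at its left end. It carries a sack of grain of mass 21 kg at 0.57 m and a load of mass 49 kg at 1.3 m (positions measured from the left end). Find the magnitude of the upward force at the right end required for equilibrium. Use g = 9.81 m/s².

Sum moments about the left end (the unknown pivot reaction has zero arm there).
Sack of grain: 21 × 9.81 = 206 N down at 0.57 m → arm 0.57 m, τ = 206 × 0.57 = 117.4 N·m clockwise.
Load: 49 × 9.81 = 480.7 N down at 1.3 m → arm 1.3 m, τ = 480.7 × 1.3 = 624.9 N·m clockwise.
Net moment of the loads = 742.3 N·m clockwise.
The upward force F acts at the right end, arm 2 m, giving F × 2 counterclockwise.
Στ = 0 ⇒ F × 2 = 742.3 ⇒ F = 742.3 / 2 = 371 N.

F ≈ 371 N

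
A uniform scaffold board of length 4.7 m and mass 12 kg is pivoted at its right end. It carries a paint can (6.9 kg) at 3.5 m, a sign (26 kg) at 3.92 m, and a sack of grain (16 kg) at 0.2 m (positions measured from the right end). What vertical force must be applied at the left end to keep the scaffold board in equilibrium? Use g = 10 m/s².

F ≈ 335 N

About the right end:
Beam weight: 12 × 10 = 120 N down at 2.35 m → arm 2.35 m, τ = 120 × 2.35 = 282 N·m counterclockwise.
Paint can: 6.9 × 10 = 69 N down at 3.5 m → arm 3.5 m, τ = 69 × 3.5 = 241.5 N·m counterclockwise.
Sign: 26 × 10 = 260 N down at 3.92 m → arm 3.92 m, τ = 260 × 3.92 = 1019 N·m counterclockwise.
Sack of grain: 16 × 10 = 160 N down at 0.2 m → arm 0.2 m, τ = 160 × 0.2 = 32 N·m counterclockwise.
Net moment of the loads = 1574 N·m counterclockwise.
The upward force F acts at the left end, arm 4.7 m, giving F × 4.7 clockwise.
Balancing moments: F × 4.7 = 1574, giving F = 1574 / 4.7 = 335 N.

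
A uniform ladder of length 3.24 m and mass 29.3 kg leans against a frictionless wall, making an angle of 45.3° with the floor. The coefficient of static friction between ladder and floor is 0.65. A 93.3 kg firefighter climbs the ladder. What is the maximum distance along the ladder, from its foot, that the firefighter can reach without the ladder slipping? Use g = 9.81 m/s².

Choose the foot of the ladder as the axis so the floor normal and friction both act there and drop out.
Ladder weight 29.3×9.81 = 287.4 N acts at 1.62 m along the ladder; its horizontal arm is 1.62·cos45.3° = 1.139 m → τ = 327.3 N·m clockwise.
Firefighter weight 93.3×9.81 = 915.3 N at distance d → arm d·cos45.3° → τ = 915.3·d·0.7034 clockwise.
Wall normal N at the top has arm L sinθ = 2.303 m counterclockwise, so Στ = 0 gives N·2.303 = 327.3 + 643.8·d.
ΣFy = 0 ⇒ N_floor = 1203 N, so the maximum friction is μ_s·N_floor = 0.65×1203 = 782 N. ΣFx = 0 ⇒ N_wall = f, so at the slipping point N = 782 N.
Substituting: 782×2.303 = 327.3 + 643.8·d ⇒ d = (1801 − 327.3) / 643.8 = 2.29 m.

d ≈ 2.29 m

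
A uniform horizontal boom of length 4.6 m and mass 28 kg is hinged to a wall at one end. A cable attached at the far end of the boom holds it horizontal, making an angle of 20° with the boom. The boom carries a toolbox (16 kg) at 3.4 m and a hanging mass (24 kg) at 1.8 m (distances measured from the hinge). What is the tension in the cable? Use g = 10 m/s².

Take moments about the hinge.
Beam weight: 28 × 10 = 280 N down at 2.3 m → arm 2.3 m, τ = 280 × 2.3 = 644 N·m clockwise.
Toolbox: 16 × 10 = 160 N down at 3.4 m → arm 3.4 m, τ = 160 × 3.4 = 544 N·m clockwise.
Hanging mass: 24 × 10 = 240 N down at 1.8 m → arm 1.8 m, τ = 240 × 1.8 = 432 N·m clockwise.
Total clockwise load moment = 1620 N·m.
The cable tension T acts at 4.6 m; only its component perpendicular to the boom, T sinθ, produces torque. sin 20° = 0.342.
Balancing moments: T × 4.6 × 0.342 = 1620, giving T = 1620 / 1.573 = 1030 N.

T ≈ 1030 N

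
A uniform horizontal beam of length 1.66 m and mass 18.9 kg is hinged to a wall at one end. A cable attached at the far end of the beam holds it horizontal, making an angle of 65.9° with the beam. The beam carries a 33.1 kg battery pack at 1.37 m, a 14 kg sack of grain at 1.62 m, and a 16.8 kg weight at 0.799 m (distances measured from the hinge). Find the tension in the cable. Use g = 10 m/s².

T ≈ 641 N

Take moments about the hinge.
Beam weight: 18.9 × 10 = 189 N down at 0.83 m → arm 0.83 m, τ = 189 × 0.83 = 156.9 N·m clockwise.
Battery pack: 33.1 × 10 = 331 N down at 1.37 m → arm 1.37 m, τ = 331 × 1.37 = 453.5 N·m clockwise.
Sack of grain: 14 × 10 = 140 N down at 1.62 m → arm 1.62 m, τ = 140 × 1.62 = 226.8 N·m clockwise.
Weight: 16.8 × 10 = 168 N down at 0.799 m → arm 0.799 m, τ = 168 × 0.799 = 134.2 N·m clockwise.
Total clockwise load moment = 971.4 N·m.
The cable tension T acts at 1.66 m; only its component perpendicular to the beam, T sinθ, produces torque. sin 65.9° = 0.9128.
Στ = 0 ⇒ T × 1.66 × 0.9128 = 971.4 ⇒ T = 971.4 / 1.515 = 641 N.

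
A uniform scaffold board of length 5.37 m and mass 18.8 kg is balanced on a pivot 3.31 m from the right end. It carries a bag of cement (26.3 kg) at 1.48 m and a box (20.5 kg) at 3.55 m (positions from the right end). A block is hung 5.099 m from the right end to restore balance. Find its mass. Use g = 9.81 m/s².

m ≈ 30.7 kg

Take moments about the pivot (at 3.31 m from the right end).
Beam weight: 18.8 × 9.81 = 184.4 N down at 2.685 m → arm 0.625 m, τ = 184.4 × 0.625 = 115.2 N·m clockwise.
Bag of cement: 26.3 × 9.81 = 258 N down at 1.48 m → arm 1.83 m, τ = 258 × 1.83 = 472.1 N·m clockwise.
Box: 20.5 × 9.81 = 201.1 N down at 3.55 m → arm 0.24 m, τ = 201.1 × 0.24 = 48.26 N·m counterclockwise.
Net moment of known loads = 539 N·m clockwise.
An unknown mass m at 5.099 m has arm 1.789 m; its moment is m·g·1.789 counterclockwise.
For rotational equilibrium, m × 9.81 × 1.789 = 539, so m = 539 / (9.81 × 1.789) = 30.7 kg.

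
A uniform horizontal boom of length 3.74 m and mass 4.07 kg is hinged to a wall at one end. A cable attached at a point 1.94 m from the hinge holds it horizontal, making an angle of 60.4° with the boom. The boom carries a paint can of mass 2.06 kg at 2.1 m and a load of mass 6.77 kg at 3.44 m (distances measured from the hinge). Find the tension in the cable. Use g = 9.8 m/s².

Sum moments about the hinge (the unknown hinge reaction has zero arm there).
Beam weight: 4.07 × 9.8 = 39.89 N down at 1.87 m → arm 1.87 m, τ = 39.89 × 1.87 = 74.59 N·m clockwise.
Paint can: 2.06 × 9.8 = 20.19 N down at 2.1 m → arm 2.1 m, τ = 20.19 × 2.1 = 42.4 N·m clockwise.
Load: 6.77 × 9.8 = 66.35 N down at 3.44 m → arm 3.44 m, τ = 66.35 × 3.44 = 228.2 N·m clockwise.
Total clockwise load moment = 345.2 N·m.
The cable tension T acts at 1.94 m; only its component perpendicular to the boom, T sinθ, produces torque. sin 60.4° = 0.8695.
Balancing moments: T × 1.94 × 0.8695 = 345.2, giving T = 345.2 / 1.687 = 205 N.

T ≈ 205 N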